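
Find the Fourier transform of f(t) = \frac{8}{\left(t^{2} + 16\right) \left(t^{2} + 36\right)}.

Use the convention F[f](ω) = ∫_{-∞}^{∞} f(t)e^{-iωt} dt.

F(ω) = \frac{\pi \left(3 e^{2 \left|{\omega}\right|} - 2\right) e^{- 6 \left|{\omega}\right|}}{30}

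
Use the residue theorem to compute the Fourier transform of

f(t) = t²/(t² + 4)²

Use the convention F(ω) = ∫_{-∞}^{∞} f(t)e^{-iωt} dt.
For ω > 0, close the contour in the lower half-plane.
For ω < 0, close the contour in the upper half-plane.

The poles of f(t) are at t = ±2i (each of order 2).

Let g(z) = f(z)e^{-iωz}; for large |z| the factor e^{-iωz} decays in the lower half-plane when ω > 0 and in the upper half-plane when ω < 0.

Case ω > 0 (lower half-plane, clockwise contour ⇒ F(ω) = -2πi·ΣRes):
  Res_{z = - 2 i} g(z) = \frac{i \left(1 - 2 \omega\right) e^{- 2 \omega}}{8} (pole of order 2)
  F(ω) = -2πi·ΣRes = \frac{\pi \left(1 - 2 \omega\right) e^{- 2 \omega}}{4}

Case ω < 0 (upper half-plane, counterclockwise contour ⇒ F(ω) = +2πi·ΣRes):
  Res_{z = 2 i} g(z) = \frac{i \left(- 2 \omega - 1\right) e^{2 \omega}}{8} (pole of order 2)
  F(ω) = 2πi·ΣRes = \frac{\pi \left(2 \omega + 1\right) e^{2 \omega}}{4}

Both cases combine into a single formula in |ω|:

F(ω) = \frac{\pi \left(1 - 2 \left|{\omega}\right|\right) e^{- 2 \left|{\omega}\right|}}{4}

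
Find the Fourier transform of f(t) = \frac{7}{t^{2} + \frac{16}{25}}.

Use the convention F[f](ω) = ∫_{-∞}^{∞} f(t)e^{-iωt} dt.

F(ω) = \frac{35 \pi e^{- \frac{4 \left|{\omega}\right|}{5}}}{4}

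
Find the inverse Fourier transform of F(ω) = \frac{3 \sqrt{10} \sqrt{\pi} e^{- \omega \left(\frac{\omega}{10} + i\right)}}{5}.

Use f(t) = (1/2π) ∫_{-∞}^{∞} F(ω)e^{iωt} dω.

f(t) = 3 e^{- \frac{5 \left(t - 1\right)^{2}}{2}}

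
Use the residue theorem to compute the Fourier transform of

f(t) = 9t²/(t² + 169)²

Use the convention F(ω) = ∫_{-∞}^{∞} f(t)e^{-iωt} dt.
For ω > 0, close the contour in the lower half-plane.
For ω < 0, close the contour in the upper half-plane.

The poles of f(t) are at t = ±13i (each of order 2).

Let g(z) = f(z)e^{-iωz}; for large |z| the factor e^{-iωz} decays in the lower half-plane when ω > 0 and in the upper half-plane when ω < 0.

Case ω > 0 (lower half-plane, clockwise contour ⇒ F(ω) = -2πi·ΣRes):
  Res_{z = - 13 i} g(z) = \frac{9 i \left(1 - 13 \omega\right) e^{- 13 \omega}}{52} (pole of order 2)
  F(ω) = -2πi·ΣRes = \frac{9 \pi \left(1 - 13 \omega\right) e^{- 13 \omega}}{26}

Case ω < 0 (upper half-plane, counterclockwise contour ⇒ F(ω) = +2πi·ΣRes):
  Res_{z = 13 i} g(z) = \frac{9 i \left(- 13 \omega - 1\right) e^{13 \omega}}{52} (pole of order 2)
  F(ω) = 2πi·ΣRes = \frac{9 \pi \left(13 \omega + 1\right) e^{13 \omega}}{26}

Both cases combine into a single formula in |ω|:

F(ω) = \frac{9 \pi \left(1 - 13 \left|{\omega}\right|\right) e^{- 13 \left|{\omega}\right|}}{26}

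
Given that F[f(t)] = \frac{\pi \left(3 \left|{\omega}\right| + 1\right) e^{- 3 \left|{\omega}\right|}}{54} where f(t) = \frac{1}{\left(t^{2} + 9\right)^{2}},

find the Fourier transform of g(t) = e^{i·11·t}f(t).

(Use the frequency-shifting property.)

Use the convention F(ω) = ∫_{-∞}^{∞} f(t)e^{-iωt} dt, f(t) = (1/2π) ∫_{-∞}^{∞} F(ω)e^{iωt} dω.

F[g](ω) = \frac{\pi \left(3 \left|{\omega - 11}\right| + 1\right) e^{- 3 \left|{\omega - 11}\right|}}{54}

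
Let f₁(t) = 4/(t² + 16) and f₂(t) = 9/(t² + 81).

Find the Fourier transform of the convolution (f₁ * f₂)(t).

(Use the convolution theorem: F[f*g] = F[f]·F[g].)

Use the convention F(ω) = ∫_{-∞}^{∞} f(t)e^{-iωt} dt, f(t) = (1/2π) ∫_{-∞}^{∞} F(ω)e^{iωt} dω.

F[f₁*f₂](ω) = \pi^{2} e^{- 13 \left|{\omega}\right|}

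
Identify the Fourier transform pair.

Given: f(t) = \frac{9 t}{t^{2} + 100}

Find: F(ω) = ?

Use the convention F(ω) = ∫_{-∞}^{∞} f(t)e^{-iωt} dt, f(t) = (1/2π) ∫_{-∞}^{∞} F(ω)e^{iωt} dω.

F(ω) = - 9 i \pi e^{- 10 \left|{\omega}\right|} \operatorname{sign}{\left(\omega \right)}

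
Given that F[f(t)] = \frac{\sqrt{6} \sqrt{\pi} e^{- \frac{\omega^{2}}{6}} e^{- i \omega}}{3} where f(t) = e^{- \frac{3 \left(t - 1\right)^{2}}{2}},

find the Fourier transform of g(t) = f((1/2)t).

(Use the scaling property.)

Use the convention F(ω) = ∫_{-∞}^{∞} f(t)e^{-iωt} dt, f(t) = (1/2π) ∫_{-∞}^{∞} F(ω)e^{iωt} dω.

F[g](ω) = \frac{2 \sqrt{6} \sqrt{\pi} e^{- 2 \omega \left(\frac{\omega}{3} + i\right)}}{3}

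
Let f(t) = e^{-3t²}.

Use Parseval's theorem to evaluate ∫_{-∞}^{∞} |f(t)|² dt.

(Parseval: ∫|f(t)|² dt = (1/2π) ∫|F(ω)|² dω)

∫|f(t)|² dt = \frac{\sqrt{6} \sqrt{\pi}}{6}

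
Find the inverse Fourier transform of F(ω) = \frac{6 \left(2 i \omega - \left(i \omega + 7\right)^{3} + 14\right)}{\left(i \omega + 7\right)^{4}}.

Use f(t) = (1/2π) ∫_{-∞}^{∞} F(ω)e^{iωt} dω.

f(t) = 6 \left(t^{2} - 1\right) e^{- 7 t} u\left(t\right)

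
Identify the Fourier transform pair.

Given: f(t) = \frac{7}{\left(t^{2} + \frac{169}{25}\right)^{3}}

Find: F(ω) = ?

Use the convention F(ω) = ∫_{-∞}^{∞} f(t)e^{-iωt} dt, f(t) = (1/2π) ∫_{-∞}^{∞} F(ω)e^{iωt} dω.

F(ω) = \frac{875 \pi \left(169 \omega^{2} + 195 \left|{\omega}\right| + 75\right) e^{- \frac{13 \left|{\omega}\right|}{5}}}{2970344}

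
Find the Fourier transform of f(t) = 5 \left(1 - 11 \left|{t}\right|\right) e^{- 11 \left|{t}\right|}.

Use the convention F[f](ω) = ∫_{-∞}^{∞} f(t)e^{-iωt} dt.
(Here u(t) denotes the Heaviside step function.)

F(ω) = \frac{220 \omega^{2}}{\left(\omega^{2} + 121\right)^{2}}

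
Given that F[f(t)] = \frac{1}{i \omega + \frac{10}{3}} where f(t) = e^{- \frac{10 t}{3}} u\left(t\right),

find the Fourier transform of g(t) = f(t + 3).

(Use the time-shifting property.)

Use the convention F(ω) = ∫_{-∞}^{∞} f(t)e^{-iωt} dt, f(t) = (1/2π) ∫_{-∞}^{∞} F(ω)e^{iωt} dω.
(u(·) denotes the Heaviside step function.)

F[g](ω) = \frac{3 e^{3 i \omega}}{3 i \omega + 10}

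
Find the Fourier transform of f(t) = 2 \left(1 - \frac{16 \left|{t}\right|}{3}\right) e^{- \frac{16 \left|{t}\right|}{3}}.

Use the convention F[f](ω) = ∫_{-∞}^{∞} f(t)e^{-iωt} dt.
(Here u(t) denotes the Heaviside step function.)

F(ω) = \frac{3456 \omega^{2}}{\left(9 \omega^{2} + 256\right)^{2}}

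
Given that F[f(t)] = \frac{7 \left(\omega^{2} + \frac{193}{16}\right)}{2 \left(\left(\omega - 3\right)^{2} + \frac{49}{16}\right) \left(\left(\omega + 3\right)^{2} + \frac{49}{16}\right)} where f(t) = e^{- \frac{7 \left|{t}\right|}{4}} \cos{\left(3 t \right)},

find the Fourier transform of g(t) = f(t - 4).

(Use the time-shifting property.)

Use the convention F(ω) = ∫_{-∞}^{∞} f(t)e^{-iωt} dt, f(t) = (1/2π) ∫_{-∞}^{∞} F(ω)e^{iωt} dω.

F[g](ω) = \frac{56 \left(16 \omega^{2} + 193\right) e^{- 4 i \omega}}{256 \omega^{4} - 3040 \omega^{2} + 37249}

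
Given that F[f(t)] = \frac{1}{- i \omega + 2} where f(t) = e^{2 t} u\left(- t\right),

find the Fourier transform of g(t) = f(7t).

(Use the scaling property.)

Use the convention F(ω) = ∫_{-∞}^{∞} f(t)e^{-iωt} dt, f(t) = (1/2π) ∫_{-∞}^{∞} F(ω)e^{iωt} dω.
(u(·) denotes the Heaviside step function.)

F[g](ω) = \frac{i}{\omega + 14 i}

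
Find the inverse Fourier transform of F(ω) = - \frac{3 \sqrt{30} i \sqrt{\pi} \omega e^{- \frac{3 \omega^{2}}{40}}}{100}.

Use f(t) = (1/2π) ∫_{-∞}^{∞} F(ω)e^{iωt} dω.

f(t) = 2 t e^{- \frac{10 t^{2}}{3}}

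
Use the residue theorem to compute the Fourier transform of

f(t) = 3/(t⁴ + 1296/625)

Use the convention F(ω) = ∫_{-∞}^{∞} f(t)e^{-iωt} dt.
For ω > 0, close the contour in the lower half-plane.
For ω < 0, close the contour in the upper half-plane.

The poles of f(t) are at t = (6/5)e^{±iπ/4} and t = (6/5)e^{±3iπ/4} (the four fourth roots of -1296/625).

Let g(z) = f(z)e^{-iωz}; for large |z| the factor e^{-iωz} decays in the lower half-plane when ω > 0 and in the upper half-plane when ω < 0.

Case ω > 0 (lower half-plane, clockwise contour ⇒ F(ω) = -2πi·ΣRes):
  Res_{z = - \frac{3 \sqrt{2}}{5} - \frac{3 \sqrt{2} i}{5}} g(z) = \frac{125 \sqrt{2} i \left(1 - i\right) e^{\frac{3 \sqrt{2} \omega \left(-1 + i\right)}{5}}}{576}
  Res_{z = \frac{3 \sqrt{2}}{5} - \frac{3 \sqrt{2} i}{5}} g(z) = \frac{125 \sqrt{2} i \left(1 + i\right) e^{- \frac{3 \sqrt{2} \omega \left(1 + i\right)}{5}}}{576}
  F(ω) = -2πi·ΣRes = \frac{125 \sqrt{2} \pi \left(1 - i\right) \left(e^{\frac{6 \sqrt{2} i \omega}{5}} + i\right) e^{- \frac{3 \sqrt{2} \omega \left(1 + i\right)}{5}}}{288} = \frac{125 \pi e^{- \frac{3 \sqrt{2} \omega}{5}} \sin{\left(\frac{3 \sqrt{2} \omega}{5} + \frac{\pi}{4} \right)}}{72}

Case ω < 0 (upper half-plane, counterclockwise contour ⇒ F(ω) = +2πi·ΣRes):
  Res_{z = \frac{3 \sqrt{2}}{5} + \frac{3 \sqrt{2} i}{5}} g(z) = \frac{125 \sqrt{2} i \left(-1 + i\right) e^{\frac{3 \sqrt{2} \omega \left(1 - i\right)}{5}}}{576}
  Res_{z = - \frac{3 \sqrt{2}}{5} + \frac{3 \sqrt{2} i}{5}} g(z) = \frac{125 \sqrt{2} \left(1 - i\right) e^{\frac{3 \sqrt{2} \omega \left(1 + i\right)}{5}}}{576}
  F(ω) = 2πi·ΣRes = - \frac{125 \sqrt{2} i \pi \left(i \left(1 - i\right) e^{\frac{3 \sqrt{2} \omega \left(1 - i\right)}{5}} - \left(1 - i\right) e^{\frac{3 \sqrt{2} \omega \left(1 + i\right)}{5}}\right)}{288} = \frac{125 \pi e^{\frac{3 \sqrt{2} \omega}{5}} \cos{\left(\frac{3 \sqrt{2} \omega}{5} + \frac{\pi}{4} \right)}}{72}

Both cases combine into a single formula in |ω|:

F(ω) = \frac{125 \pi e^{- \frac{3 \sqrt{2} \left|{\omega}\right|}{5}} \sin{\left(\frac{3 \sqrt{2} \left|{\omega}\right|}{5} + \frac{\pi}{4} \right)}}{72}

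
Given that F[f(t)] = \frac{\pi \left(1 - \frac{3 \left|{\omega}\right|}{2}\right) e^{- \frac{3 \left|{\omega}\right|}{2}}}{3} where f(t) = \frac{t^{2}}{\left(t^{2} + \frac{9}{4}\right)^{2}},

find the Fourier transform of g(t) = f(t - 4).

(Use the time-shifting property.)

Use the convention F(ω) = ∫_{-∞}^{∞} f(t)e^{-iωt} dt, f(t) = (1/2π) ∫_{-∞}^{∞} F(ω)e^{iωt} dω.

F[g](ω) = \frac{\pi \left(2 - 3 \left|{\omega}\right|\right) e^{- 4 i \omega - \frac{3 \left|{\omega}\right|}{2}}}{6}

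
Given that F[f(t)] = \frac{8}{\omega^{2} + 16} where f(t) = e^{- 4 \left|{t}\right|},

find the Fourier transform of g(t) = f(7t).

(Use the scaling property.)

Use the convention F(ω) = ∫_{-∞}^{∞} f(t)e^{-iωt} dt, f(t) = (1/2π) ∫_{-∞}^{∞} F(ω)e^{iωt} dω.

F[g](ω) = \frac{56}{\omega^{2} + 784}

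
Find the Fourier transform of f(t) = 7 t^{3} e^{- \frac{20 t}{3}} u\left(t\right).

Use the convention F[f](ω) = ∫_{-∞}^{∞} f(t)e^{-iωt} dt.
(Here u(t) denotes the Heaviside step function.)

F(ω) = \frac{3402}{\left(3 i \omega + 20\right)^{4}}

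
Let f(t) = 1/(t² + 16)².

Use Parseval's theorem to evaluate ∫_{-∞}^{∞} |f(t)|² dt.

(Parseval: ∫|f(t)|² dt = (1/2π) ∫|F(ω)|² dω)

∫|f(t)|² dt = \frac{5 \pi}{262144}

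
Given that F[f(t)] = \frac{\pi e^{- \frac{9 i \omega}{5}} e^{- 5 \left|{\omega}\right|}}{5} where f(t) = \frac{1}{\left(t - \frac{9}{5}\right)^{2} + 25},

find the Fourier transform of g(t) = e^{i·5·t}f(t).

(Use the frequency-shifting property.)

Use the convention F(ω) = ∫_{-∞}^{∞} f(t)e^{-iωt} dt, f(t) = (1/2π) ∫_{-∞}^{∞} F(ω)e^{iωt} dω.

F[g](ω) = \frac{\pi e^{- \frac{9 i \left(\omega - 5\right)}{5} - 5 \left|{\omega - 5}\right|}}{5}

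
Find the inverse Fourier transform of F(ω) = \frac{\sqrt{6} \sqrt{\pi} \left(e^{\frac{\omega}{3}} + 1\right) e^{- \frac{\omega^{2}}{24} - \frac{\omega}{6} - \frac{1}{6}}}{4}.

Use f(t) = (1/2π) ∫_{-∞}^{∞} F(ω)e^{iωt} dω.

f(t) = 3 e^{- 6 t^{2}} \cos{\left(2 t \right)}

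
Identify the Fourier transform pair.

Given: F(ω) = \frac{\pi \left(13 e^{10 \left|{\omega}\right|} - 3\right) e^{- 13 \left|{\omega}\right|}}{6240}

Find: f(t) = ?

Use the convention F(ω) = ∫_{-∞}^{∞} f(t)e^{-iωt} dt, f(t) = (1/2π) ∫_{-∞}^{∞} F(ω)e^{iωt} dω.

f(t) = \frac{1}{\left(t^{2} + 9\right) \left(t^{2} + 169\right)}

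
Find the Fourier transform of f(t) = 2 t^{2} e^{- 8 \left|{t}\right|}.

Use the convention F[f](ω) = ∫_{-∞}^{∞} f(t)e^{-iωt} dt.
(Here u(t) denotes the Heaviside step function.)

F(ω) = \frac{64 \left(64 - 3 \omega^{2}\right)}{\left(\omega^{2} + 64\right)^{3}}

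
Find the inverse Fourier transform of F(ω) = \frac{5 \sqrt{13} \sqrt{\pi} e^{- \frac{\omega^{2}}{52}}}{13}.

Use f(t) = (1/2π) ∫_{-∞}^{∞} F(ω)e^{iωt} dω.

f(t) = 5 e^{- 13 t^{2}}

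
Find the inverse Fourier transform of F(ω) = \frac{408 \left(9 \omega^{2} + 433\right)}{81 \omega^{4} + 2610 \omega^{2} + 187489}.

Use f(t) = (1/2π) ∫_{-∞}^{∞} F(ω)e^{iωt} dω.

f(t) = 4 e^{- \frac{17 \left|{t}\right|}{3}} \cos{\left(4 \left|{t}\right| \right)}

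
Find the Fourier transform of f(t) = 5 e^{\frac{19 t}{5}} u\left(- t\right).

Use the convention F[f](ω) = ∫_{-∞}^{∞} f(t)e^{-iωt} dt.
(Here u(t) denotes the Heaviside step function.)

F(ω) = - \frac{25}{5 i \omega - 19}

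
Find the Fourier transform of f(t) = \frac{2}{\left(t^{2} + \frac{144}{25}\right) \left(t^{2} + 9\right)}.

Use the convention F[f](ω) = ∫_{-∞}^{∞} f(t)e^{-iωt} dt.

F(ω) = - \frac{50 \pi e^{- 3 \left|{\omega}\right|}}{243} + \frac{125 \pi e^{- \frac{12 \left|{\omega}\right|}{5}}}{486}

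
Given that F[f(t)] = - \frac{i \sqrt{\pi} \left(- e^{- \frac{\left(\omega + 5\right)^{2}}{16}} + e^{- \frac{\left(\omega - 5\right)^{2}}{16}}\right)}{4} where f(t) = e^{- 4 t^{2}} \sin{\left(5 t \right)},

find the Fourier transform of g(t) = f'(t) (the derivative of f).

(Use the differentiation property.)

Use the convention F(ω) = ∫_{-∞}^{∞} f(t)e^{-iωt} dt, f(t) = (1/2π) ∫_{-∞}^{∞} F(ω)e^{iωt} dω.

F[g](ω) = \frac{\sqrt{\pi} \omega \left(e^{\frac{5 \omega}{4}} - 1\right) e^{- \frac{\omega^{2}}{16} - \frac{5 \omega}{8} - \frac{25}{16}}}{4}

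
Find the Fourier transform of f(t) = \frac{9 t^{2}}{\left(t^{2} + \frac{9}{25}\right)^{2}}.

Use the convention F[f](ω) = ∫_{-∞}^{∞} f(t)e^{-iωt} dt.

F(ω) = \frac{3 \pi \left(5 - 3 \left|{\omega}\right|\right) e^{- \frac{3 \left|{\omega}\right|}{5}}}{2}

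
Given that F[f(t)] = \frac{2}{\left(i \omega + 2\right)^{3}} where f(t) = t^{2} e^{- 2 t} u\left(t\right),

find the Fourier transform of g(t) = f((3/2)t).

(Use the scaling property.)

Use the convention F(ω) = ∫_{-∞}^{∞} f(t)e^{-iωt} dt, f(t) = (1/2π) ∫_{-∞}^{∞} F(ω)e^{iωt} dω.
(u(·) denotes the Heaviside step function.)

F[g](ω) = \frac{9}{2 \left(i \omega + 3\right)^{3}}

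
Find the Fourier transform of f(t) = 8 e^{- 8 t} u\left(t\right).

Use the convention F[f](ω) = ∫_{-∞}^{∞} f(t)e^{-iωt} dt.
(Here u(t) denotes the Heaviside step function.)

F(ω) = \frac{8}{i \omega + 8}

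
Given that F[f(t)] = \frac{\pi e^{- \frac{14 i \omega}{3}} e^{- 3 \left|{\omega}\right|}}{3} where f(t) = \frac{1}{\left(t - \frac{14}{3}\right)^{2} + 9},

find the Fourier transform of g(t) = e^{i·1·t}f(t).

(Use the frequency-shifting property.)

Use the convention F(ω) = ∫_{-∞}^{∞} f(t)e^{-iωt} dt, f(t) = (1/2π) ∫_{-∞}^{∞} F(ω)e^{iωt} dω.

F[g](ω) = \frac{\pi e^{- \frac{14 i \left(\omega - 1\right)}{3} - 3 \left|{\omega - 1}\right|}}{3}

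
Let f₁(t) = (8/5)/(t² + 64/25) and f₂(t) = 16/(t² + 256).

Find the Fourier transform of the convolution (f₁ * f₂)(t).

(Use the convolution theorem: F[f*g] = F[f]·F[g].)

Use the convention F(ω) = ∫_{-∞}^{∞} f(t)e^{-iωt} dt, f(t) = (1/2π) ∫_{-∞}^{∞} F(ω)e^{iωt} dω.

F[f₁*f₂](ω) = \pi^{2} e^{- \frac{88 \left|{\omega}\right|}{5}}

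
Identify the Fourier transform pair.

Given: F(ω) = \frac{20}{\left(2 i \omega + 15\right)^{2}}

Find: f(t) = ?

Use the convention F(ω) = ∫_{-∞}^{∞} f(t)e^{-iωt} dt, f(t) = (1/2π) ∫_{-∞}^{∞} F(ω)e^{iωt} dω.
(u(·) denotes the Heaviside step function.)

f(t) = 5 t e^{- \frac{15 t}{2}} u\left(t\right)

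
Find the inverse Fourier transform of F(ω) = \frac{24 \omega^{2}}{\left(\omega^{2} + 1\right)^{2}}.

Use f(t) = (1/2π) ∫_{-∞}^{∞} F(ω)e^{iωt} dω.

f(t) = 6 \left(1 - \left|{t}\right|\right) e^{- \left|{t}\right|}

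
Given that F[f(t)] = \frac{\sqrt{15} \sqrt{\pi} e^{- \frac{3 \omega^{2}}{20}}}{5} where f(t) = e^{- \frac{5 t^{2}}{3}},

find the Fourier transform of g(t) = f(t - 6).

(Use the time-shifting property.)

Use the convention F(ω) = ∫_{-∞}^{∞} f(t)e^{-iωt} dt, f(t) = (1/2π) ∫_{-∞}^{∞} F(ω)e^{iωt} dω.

F[g](ω) = \frac{\sqrt{15} \sqrt{\pi} e^{- \frac{3 \omega \left(\omega + 40 i\right)}{20}}}{5}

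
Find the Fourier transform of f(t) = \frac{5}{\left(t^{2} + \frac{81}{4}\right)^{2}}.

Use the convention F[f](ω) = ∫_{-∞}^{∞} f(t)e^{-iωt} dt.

F(ω) = \frac{10 \pi \left(9 \left|{\omega}\right| + 2\right) e^{- \frac{9 \left|{\omega}\right|}{2}}}{729}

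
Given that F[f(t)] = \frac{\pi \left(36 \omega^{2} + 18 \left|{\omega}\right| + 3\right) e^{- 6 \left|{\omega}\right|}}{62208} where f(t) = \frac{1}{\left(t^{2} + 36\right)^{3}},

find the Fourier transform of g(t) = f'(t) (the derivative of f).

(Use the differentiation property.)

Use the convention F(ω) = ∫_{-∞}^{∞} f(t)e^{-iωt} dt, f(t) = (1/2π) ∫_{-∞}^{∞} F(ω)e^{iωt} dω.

F[g](ω) = \frac{i \pi \omega \left(12 \omega^{2} + 6 \left|{\omega}\right| + 1\right) e^{- 6 \left|{\omega}\right|}}{20736}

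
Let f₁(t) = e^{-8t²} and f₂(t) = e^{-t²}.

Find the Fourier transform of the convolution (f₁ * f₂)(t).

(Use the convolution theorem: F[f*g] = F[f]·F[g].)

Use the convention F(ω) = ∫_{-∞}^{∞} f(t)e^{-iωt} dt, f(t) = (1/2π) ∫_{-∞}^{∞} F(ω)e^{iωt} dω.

F[f₁*f₂](ω) = \frac{\sqrt{2} \pi e^{- \frac{9 \omega^{2}}{32}}}{4}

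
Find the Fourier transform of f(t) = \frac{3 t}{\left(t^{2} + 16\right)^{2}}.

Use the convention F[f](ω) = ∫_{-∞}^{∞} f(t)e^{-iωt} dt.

F(ω) = - \frac{3 i \pi \omega e^{- 4 \left|{\omega}\right|}}{8}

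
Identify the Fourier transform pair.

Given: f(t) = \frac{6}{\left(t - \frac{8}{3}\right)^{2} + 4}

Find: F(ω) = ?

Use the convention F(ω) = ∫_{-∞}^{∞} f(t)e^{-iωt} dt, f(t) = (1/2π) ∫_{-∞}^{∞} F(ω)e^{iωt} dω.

F(ω) = 3 \pi e^{- \frac{8 i \omega}{3} - 2 \left|{\omega}\right|}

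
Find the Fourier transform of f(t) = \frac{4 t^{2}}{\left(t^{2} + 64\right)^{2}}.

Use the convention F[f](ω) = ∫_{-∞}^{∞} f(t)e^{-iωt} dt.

F(ω) = \frac{\pi \left(1 - 8 \left|{\omega}\right|\right) e^{- 8 \left|{\omega}\right|}}{4}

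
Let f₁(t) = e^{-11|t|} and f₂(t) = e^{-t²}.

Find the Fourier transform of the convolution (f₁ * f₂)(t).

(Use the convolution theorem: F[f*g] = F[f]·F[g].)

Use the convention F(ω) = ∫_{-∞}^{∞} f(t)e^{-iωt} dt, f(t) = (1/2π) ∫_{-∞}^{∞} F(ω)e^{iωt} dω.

F[f₁*f₂](ω) = \frac{22 \sqrt{\pi} e^{- \frac{\omega^{2}}{4}}}{\omega^{2} + 121}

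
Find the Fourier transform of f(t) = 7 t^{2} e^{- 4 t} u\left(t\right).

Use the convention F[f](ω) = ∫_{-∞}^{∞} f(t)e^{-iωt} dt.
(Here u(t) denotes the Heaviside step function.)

F(ω) = \frac{14}{\left(i \omega + 4\right)^{3}}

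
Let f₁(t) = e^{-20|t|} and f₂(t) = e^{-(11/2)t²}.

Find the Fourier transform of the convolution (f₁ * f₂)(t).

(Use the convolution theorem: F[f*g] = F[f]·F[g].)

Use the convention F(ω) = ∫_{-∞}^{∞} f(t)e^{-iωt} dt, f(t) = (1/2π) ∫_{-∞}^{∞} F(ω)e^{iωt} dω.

F[f₁*f₂](ω) = \frac{40 \sqrt{22} \sqrt{\pi} e^{- \frac{\omega^{2}}{22}}}{11 \left(\omega^{2} + 400\right)}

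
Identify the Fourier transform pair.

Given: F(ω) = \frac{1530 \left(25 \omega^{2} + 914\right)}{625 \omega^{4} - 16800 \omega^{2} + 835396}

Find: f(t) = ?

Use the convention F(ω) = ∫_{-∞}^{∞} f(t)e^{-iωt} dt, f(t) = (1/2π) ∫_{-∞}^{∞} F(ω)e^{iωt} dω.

f(t) = 9 e^{- \frac{17 \left|{t}\right|}{5}} \cos{\left(5 \left|{t}\right| \right)}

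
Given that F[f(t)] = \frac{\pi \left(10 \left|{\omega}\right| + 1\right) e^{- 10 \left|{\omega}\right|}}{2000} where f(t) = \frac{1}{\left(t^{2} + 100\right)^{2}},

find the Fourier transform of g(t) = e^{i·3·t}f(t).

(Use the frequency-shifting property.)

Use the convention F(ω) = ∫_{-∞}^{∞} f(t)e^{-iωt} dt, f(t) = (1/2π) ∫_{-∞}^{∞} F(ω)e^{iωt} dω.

F[g](ω) = \frac{\pi \left(10 \left|{\omega - 3}\right| + 1\right) e^{- 10 \left|{\omega - 3}\right|}}{2000}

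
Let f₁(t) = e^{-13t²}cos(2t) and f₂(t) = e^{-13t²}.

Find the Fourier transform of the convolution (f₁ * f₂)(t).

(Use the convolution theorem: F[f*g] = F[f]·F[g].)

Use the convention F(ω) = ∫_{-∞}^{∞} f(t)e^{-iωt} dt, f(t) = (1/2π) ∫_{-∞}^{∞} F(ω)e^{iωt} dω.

F[f₁*f₂](ω) = \frac{\pi e^{- \frac{\omega^{2}}{26} - \frac{1}{13}} \cosh{\left(\frac{\omega}{13} \right)}}{13}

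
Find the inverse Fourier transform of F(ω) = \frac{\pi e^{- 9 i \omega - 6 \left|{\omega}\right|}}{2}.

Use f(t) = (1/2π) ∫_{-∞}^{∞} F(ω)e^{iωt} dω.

f(t) = \frac{3}{\left(t - 9\right)^{2} + 36}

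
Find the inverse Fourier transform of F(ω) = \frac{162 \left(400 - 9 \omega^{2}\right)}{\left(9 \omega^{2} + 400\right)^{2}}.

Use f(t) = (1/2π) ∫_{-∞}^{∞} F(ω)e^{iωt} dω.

f(t) = 9 e^{- \frac{20 \left|{t}\right|}{3}} \left|{t}\right|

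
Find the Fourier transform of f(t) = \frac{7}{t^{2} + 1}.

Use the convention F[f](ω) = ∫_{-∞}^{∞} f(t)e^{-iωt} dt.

F(ω) = 7 \pi e^{- \left|{\omega}\right|}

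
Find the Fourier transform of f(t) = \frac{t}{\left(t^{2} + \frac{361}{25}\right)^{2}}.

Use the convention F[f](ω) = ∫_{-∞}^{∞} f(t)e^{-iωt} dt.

F(ω) = - \frac{5 i \pi \omega e^{- \frac{19 \left|{\omega}\right|}{5}}}{38}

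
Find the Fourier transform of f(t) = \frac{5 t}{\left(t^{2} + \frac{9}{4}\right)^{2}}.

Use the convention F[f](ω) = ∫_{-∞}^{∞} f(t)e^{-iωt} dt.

F(ω) = - \frac{5 i \pi \omega e^{- \frac{3 \left|{\omega}\right|}{2}}}{3}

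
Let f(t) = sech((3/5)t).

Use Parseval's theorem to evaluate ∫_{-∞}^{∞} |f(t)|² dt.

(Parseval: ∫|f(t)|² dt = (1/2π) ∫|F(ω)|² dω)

∫|f(t)|² dt = \frac{10}{3}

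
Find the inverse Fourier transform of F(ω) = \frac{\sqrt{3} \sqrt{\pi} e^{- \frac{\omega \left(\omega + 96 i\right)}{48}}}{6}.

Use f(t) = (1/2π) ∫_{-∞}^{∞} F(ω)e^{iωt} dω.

f(t) = e^{- 12 \left(t - 2\right)^{2}}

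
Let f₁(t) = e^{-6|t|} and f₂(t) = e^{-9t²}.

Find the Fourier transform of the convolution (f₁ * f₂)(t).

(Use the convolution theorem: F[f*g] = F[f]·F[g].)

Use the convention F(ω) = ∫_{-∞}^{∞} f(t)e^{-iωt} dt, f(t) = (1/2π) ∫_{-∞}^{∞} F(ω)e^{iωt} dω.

F[f₁*f₂](ω) = \frac{4 \sqrt{\pi} e^{- \frac{\omega^{2}}{36}}}{\omega^{2} + 36}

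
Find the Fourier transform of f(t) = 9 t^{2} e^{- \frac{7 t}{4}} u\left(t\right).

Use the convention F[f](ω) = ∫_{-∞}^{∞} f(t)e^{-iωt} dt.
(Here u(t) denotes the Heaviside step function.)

F(ω) = \frac{1152}{\left(4 i \omega + 7\right)^{3}}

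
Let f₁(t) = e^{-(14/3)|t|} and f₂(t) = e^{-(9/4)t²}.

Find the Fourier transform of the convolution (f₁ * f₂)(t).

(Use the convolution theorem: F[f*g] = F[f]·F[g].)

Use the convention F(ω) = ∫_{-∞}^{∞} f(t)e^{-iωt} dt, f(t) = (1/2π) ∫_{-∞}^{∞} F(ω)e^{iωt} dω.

F[f₁*f₂](ω) = \frac{56 \sqrt{\pi} e^{- \frac{\omega^{2}}{9}}}{9 \omega^{2} + 196}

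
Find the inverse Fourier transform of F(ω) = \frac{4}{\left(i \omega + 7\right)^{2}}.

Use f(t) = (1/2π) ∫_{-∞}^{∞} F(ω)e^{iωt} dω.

f(t) = 4 t e^{- 7 t} u\left(t\right)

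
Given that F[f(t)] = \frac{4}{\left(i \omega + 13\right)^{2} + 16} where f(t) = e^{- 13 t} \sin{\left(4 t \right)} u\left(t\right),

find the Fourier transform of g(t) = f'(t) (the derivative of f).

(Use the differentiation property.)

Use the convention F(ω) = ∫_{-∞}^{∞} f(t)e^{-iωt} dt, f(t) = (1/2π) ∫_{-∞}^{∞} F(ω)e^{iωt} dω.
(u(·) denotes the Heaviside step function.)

F[g](ω) = \frac{4 i \omega}{\left(i \omega + 13\right)^{2} + 16}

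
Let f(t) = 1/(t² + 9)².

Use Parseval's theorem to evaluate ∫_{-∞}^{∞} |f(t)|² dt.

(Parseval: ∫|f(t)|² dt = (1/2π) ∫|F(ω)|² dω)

∫|f(t)|² dt = \frac{5 \pi}{34992}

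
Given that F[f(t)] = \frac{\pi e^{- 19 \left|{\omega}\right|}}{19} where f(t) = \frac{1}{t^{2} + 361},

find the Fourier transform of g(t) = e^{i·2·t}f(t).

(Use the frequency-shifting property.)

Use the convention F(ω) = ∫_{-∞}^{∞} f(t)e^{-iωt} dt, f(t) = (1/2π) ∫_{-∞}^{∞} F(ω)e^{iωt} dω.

F[g](ω) = \frac{\pi e^{- 19 \left|{\omega - 2}\right|}}{19}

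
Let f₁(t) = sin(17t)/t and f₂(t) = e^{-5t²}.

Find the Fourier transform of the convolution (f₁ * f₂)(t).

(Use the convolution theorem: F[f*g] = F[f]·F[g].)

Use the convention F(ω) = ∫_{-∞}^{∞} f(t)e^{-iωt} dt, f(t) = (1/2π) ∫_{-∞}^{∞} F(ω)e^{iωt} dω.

F[f₁*f₂](ω) = \begin{cases} \frac{\sqrt{5} \pi^{\frac{3}{2}} e^{- \frac{\omega^{2}}{20}}}{5} & \text{for}\: \omega > -17 \wedge \omega < 17 \\0 & \text{otherwise} \end{cases}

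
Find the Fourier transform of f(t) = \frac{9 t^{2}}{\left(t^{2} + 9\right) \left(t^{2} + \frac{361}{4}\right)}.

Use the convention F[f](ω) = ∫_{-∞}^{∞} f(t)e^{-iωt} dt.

F(ω) = - \frac{108 \pi e^{- 3 \left|{\omega}\right|}}{325} + \frac{342 \pi e^{- \frac{19 \left|{\omega}\right|}{2}}}{325}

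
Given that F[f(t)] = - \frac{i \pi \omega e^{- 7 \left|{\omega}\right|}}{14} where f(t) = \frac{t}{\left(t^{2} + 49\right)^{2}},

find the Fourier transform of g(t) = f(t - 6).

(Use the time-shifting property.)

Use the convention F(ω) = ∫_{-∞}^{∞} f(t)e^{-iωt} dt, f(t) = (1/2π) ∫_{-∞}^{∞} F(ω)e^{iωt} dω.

F[g](ω) = - \frac{i \pi \omega e^{- 6 i \omega - 7 \left|{\omega}\right|}}{14}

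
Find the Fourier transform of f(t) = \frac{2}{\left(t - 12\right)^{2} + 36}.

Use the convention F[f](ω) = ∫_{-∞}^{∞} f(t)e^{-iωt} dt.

F(ω) = \frac{\pi e^{- 12 i \omega - 6 \left|{\omega}\right|}}{3}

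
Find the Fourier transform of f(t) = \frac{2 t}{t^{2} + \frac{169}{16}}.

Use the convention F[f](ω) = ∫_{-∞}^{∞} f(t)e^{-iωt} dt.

F(ω) = - 2 i \pi e^{- \frac{13 \left|{\omega}\right|}{4}} \operatorname{sign}{\left(\omega \right)}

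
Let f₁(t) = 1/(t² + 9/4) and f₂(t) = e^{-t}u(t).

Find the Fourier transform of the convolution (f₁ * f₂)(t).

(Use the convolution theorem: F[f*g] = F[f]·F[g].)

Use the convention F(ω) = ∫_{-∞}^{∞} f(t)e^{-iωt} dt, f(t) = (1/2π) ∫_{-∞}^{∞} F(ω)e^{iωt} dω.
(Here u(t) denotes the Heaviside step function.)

F[f₁*f₂](ω) = \frac{2 \pi e^{- \frac{3 \left|{\omega}\right|}{2}}}{3 \left(i \omega + 1\right)}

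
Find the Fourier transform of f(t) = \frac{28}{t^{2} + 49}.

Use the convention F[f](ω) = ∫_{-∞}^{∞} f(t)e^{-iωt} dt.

F(ω) = 4 \pi e^{- 7 \left|{\omega}\right|}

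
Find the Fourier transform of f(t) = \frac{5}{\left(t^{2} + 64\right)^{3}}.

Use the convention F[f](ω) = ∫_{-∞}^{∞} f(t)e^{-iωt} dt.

F(ω) = \frac{5 \pi \left(64 \omega^{2} + 24 \left|{\omega}\right| + 3\right) e^{- 8 \left|{\omega}\right|}}{262144}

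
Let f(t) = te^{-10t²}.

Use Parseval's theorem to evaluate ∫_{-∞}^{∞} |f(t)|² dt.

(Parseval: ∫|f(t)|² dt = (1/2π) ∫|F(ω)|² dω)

∫|f(t)|² dt = \frac{\sqrt{5} \sqrt{\pi}}{400}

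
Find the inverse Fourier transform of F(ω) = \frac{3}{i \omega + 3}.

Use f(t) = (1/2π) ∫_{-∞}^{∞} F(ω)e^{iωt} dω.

f(t) = 3 e^{- 3 t} u\left(t\right)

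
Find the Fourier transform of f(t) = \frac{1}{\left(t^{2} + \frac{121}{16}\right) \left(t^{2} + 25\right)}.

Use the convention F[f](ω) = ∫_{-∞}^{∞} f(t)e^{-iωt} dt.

F(ω) = - \frac{16 \pi e^{- 5 \left|{\omega}\right|}}{1395} + \frac{64 \pi e^{- \frac{11 \left|{\omega}\right|}{4}}}{3069}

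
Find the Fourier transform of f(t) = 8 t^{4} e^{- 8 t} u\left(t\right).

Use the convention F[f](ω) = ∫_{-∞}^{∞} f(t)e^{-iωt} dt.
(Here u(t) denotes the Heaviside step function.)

F(ω) = \frac{192}{\left(i \omega + 8\right)^{5}}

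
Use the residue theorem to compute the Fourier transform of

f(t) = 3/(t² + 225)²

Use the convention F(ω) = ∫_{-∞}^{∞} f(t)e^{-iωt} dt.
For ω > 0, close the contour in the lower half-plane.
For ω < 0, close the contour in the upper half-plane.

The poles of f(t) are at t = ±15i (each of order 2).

Let g(z) = f(z)e^{-iωz}; for large |z| the factor e^{-iωz} decays in the lower half-plane when ω > 0 and in the upper half-plane when ω < 0.

Case ω > 0 (lower half-plane, clockwise contour ⇒ F(ω) = -2πi·ΣRes):
  Res_{z = - 15 i} g(z) = \frac{i \left(15 \omega + 1\right) e^{- 15 \omega}}{4500} (pole of order 2)
  F(ω) = -2πi·ΣRes = \frac{\pi \left(15 \omega + 1\right) e^{- 15 \omega}}{2250}

Case ω < 0 (upper half-plane, counterclockwise contour ⇒ F(ω) = +2πi·ΣRes):
  Res_{z = 15 i} g(z) = \frac{i \left(15 \omega - 1\right) e^{15 \omega}}{4500} (pole of order 2)
  F(ω) = 2πi·ΣRes = \frac{\pi \left(1 - 15 \omega\right) e^{15 \omega}}{2250}

Both cases combine into a single formula in |ω|:

F(ω) = \frac{\pi \left(15 \left|{\omega}\right| + 1\right) e^{- 15 \left|{\omega}\right|}}{2250}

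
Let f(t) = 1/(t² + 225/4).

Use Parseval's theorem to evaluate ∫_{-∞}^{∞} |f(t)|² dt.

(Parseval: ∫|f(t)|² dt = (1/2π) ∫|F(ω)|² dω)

∫|f(t)|² dt = \frac{4 \pi}{3375}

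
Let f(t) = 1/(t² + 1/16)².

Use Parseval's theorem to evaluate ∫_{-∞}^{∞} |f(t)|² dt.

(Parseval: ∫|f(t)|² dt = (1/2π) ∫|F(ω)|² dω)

∫|f(t)|² dt = 5120 \pi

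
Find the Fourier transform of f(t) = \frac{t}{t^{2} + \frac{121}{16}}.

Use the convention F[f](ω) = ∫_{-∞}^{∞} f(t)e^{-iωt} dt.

F(ω) = - i \pi e^{- \frac{11 \left|{\omega}\right|}{4}} \operatorname{sign}{\left(\omega \right)}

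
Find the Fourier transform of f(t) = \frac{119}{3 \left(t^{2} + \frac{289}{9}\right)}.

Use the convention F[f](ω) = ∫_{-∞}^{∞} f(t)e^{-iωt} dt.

F(ω) = 7 \pi e^{- \frac{17 \left|{\omega}\right|}{3}}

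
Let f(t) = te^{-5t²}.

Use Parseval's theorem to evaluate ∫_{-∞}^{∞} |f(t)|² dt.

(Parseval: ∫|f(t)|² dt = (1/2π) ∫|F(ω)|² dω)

∫|f(t)|² dt = \frac{\sqrt{10} \sqrt{\pi}}{200}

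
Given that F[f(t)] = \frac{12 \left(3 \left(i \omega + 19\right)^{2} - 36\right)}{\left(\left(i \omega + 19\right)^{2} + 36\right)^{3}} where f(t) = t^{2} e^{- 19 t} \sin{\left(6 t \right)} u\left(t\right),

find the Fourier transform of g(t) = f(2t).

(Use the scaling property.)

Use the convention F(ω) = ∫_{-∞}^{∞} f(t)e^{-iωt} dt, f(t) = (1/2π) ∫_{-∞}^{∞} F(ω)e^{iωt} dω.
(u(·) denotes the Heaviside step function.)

F[g](ω) = \frac{288 \left(\left(i \omega + 38\right)^{2} - 48\right)}{\left(\left(i \omega + 38\right)^{2} + 144\right)^{3}}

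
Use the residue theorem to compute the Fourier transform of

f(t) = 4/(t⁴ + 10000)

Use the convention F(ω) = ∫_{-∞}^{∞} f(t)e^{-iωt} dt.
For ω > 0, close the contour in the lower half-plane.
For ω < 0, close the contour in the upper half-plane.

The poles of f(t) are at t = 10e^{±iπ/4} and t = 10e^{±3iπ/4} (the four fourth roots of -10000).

Let g(z) = f(z)e^{-iωz}; for large |z| the factor e^{-iωz} decays in the lower half-plane when ω > 0 and in the upper half-plane when ω < 0.

Case ω > 0 (lower half-plane, clockwise contour ⇒ F(ω) = -2πi·ΣRes):
  Res_{z = - 5 \sqrt{2} - 5 \sqrt{2} i} g(z) = \frac{\sqrt{2} i \left(1 - i\right) e^{5 \sqrt{2} \omega \left(-1 + i\right)}}{2000}
  Res_{z = 5 \sqrt{2} - 5 \sqrt{2} i} g(z) = \frac{\sqrt{2} i \left(1 + i\right) e^{- 5 \sqrt{2} \omega \left(1 + i\right)}}{2000}
  F(ω) = -2πi·ΣRes = \frac{\sqrt{2} \pi \left(1 - i\right) \left(e^{10 \sqrt{2} i \omega} + i\right) e^{- 5 \sqrt{2} \omega \left(1 + i\right)}}{1000} = \frac{\pi e^{- 5 \sqrt{2} \omega} \sin{\left(5 \sqrt{2} \omega + \frac{\pi}{4} \right)}}{250}

Case ω < 0 (upper half-plane, counterclockwise contour ⇒ F(ω) = +2πi·ΣRes):
  Res_{z = 5 \sqrt{2} + 5 \sqrt{2} i} g(z) = \frac{\sqrt{2} i \left(-1 + i\right) e^{5 \sqrt{2} \omega \left(1 - i\right)}}{2000}
  Res_{z = - 5 \sqrt{2} + 5 \sqrt{2} i} g(z) = \frac{\sqrt{2} \left(1 - i\right) e^{5 \sqrt{2} \omega \left(1 + i\right)}}{2000}
  F(ω) = 2πi·ΣRes = - \frac{\sqrt{2} i \pi \left(i \left(1 - i\right) e^{5 \sqrt{2} \omega \left(1 - i\right)} - \left(1 - i\right) e^{5 \sqrt{2} \omega \left(1 + i\right)}\right)}{1000} = \frac{\pi e^{5 \sqrt{2} \omega} \cos{\left(5 \sqrt{2} \omega + \frac{\pi}{4} \right)}}{250}

Both cases combine into a single formula in |ω|:

F(ω) = \frac{\pi e^{- 5 \sqrt{2} \left|{\omega}\right|} \sin{\left(5 \sqrt{2} \left|{\omega}\right| + \frac{\pi}{4} \right)}}{250}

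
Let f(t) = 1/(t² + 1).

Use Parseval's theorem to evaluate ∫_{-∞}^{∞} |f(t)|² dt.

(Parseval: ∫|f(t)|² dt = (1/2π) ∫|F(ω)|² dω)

∫|f(t)|² dt = \frac{\pi}{2}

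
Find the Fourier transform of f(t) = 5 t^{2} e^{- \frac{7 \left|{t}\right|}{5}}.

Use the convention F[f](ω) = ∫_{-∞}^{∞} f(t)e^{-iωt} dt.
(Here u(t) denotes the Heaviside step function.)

F(ω) = \frac{17500 \left(49 - 75 \omega^{2}\right)}{\left(25 \omega^{2} + 49\right)^{3}}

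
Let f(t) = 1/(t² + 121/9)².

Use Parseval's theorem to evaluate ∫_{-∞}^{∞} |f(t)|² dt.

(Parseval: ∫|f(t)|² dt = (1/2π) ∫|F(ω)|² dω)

∫|f(t)|² dt = \frac{10935 \pi}{311794736}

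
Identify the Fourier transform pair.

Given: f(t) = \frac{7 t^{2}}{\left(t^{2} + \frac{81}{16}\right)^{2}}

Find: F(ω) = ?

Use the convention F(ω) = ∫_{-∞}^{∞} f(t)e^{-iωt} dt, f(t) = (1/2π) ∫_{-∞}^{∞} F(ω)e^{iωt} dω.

F(ω) = \frac{7 \pi \left(4 - 9 \left|{\omega}\right|\right) e^{- \frac{9 \left|{\omega}\right|}{4}}}{18}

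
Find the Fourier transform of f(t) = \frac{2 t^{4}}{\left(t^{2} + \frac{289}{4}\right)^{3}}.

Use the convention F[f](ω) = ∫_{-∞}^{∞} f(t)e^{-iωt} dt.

F(ω) = \frac{\pi \left(289 \omega^{2} - 170 \left|{\omega}\right| + 12\right) e^{- \frac{17 \left|{\omega}\right|}{2}}}{136}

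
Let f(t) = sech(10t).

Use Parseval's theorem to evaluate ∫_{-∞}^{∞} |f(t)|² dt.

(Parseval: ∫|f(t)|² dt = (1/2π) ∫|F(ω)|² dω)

∫|f(t)|² dt = \frac{1}{5}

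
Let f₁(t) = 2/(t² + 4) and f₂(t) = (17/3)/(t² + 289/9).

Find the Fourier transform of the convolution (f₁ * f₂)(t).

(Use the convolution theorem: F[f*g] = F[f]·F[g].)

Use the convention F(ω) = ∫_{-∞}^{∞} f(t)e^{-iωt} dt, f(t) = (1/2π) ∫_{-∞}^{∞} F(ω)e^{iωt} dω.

F[f₁*f₂](ω) = \pi^{2} e^{- \frac{23 \left|{\omega}\right|}{3}}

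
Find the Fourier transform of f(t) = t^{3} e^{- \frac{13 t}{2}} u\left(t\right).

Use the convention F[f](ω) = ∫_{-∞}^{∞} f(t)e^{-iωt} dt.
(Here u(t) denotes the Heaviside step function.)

F(ω) = \frac{96}{\left(2 i \omega + 13\right)^{4}}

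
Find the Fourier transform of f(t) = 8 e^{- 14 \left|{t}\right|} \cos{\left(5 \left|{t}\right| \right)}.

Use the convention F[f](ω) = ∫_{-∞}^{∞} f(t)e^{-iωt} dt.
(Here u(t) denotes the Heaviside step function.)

F(ω) = \frac{224 \left(\omega^{2} + 221\right)}{\omega^{4} + 342 \omega^{2} + 48841}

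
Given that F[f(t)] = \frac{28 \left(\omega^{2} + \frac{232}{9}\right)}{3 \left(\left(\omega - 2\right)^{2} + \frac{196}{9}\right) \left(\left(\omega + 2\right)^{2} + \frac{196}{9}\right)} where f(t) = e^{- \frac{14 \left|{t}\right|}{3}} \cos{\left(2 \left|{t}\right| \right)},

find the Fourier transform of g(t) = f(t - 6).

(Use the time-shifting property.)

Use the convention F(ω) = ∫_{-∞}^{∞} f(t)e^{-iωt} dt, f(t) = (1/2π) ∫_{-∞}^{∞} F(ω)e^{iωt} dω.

F[g](ω) = \frac{84 \left(9 \omega^{2} + 232\right) e^{- 6 i \omega}}{81 \omega^{4} + 2880 \omega^{2} + 53824}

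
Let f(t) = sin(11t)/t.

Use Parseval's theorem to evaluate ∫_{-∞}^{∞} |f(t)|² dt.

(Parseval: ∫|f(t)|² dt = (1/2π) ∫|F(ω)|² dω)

∫|f(t)|² dt = 11 \pi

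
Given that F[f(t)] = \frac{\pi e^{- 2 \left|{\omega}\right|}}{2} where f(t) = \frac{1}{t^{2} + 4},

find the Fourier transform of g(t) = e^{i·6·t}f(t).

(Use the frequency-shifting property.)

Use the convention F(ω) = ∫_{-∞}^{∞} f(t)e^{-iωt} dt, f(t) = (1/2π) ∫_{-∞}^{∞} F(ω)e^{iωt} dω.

F[g](ω) = \frac{\pi e^{- 2 \left|{\omega - 6}\right|}}{2}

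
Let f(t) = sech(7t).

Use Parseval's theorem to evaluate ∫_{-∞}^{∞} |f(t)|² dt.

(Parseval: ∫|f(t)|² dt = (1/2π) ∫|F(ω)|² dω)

∫|f(t)|² dt = \frac{2}{7}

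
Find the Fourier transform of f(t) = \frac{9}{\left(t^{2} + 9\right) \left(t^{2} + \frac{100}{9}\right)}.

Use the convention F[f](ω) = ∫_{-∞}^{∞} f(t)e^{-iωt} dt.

F(ω) = \frac{27 \pi e^{- 3 \left|{\omega}\right|}}{19} - \frac{243 \pi e^{- \frac{10 \left|{\omega}\right|}{3}}}{190}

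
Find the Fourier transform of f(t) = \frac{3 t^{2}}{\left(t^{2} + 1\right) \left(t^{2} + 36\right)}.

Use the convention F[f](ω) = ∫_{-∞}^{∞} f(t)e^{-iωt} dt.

F(ω) = \frac{3 \pi \left(6 - e^{5 \left|{\omega}\right|}\right) e^{- 6 \left|{\omega}\right|}}{35}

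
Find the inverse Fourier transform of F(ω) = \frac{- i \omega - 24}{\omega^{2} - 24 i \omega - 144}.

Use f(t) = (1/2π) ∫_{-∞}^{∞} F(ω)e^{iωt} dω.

f(t) = \left(12 t + 1\right) e^{- 12 t} u\left(t\right)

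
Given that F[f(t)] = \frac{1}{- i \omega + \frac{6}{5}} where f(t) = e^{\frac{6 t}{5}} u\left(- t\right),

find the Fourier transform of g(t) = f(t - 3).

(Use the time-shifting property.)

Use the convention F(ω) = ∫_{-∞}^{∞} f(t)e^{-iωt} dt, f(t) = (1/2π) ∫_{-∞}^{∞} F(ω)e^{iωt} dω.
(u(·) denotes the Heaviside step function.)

F[g](ω) = - \frac{5 e^{- 3 i \omega}}{5 i \omega - 6}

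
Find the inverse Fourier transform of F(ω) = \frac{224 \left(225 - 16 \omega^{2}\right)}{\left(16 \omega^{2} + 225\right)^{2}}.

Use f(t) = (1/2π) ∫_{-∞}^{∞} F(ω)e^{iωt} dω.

f(t) = 7 e^{- \frac{15 \left|{t}\right|}{4}} \left|{t}\right|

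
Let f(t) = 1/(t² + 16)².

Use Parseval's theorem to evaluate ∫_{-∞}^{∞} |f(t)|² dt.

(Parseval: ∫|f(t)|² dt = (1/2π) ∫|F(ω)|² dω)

∫|f(t)|² dt = \frac{5 \pi}{262144}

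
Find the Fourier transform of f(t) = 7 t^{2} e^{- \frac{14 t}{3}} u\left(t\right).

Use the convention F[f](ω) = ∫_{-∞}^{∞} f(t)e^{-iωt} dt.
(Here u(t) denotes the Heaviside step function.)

F(ω) = \frac{378}{\left(3 i \omega + 14\right)^{3}}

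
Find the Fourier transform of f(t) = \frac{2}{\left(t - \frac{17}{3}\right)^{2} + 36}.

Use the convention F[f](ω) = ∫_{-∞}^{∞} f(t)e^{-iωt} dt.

F(ω) = \frac{\pi e^{- \frac{17 i \omega}{3} - 6 \left|{\omega}\right|}}{3}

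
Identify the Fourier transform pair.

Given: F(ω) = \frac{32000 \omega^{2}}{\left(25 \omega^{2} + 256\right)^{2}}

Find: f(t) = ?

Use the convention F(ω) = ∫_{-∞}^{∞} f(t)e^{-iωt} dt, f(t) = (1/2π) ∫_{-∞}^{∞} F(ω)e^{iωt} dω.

f(t) = 4 \left(1 - \frac{16 \left|{t}\right|}{5}\right) e^{- \frac{16 \left|{t}\right|}{5}}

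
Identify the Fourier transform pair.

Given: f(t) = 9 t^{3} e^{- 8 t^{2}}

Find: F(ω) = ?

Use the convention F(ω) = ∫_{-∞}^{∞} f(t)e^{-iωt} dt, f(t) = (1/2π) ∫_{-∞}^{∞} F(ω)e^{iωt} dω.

F(ω) = \frac{9 \sqrt{2} i \sqrt{\pi} \omega \left(\omega^{2} - 48\right) e^{- \frac{\omega^{2}}{32}}}{16384}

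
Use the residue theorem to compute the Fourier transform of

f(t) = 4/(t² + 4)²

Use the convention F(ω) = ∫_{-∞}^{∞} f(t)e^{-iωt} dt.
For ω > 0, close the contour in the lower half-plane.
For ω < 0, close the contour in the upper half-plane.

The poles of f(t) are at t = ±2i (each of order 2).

Let g(z) = f(z)e^{-iωz}; for large |z| the factor e^{-iωz} decays in the lower half-plane when ω > 0 and in the upper half-plane when ω < 0.

Case ω > 0 (lower half-plane, clockwise contour ⇒ F(ω) = -2πi·ΣRes):
  Res_{z = - 2 i} g(z) = \frac{i \left(2 \omega + 1\right) e^{- 2 \omega}}{8} (pole of order 2)
  F(ω) = -2πi·ΣRes = \frac{\pi \left(2 \omega + 1\right) e^{- 2 \omega}}{4}

Case ω < 0 (upper half-plane, counterclockwise contour ⇒ F(ω) = +2πi·ΣRes):
  Res_{z = 2 i} g(z) = \frac{i \left(2 \omega - 1\right) e^{2 \omega}}{8} (pole of order 2)
  F(ω) = 2πi·ΣRes = \frac{\pi \left(1 - 2 \omega\right) e^{2 \omega}}{4}

Both cases combine into a single formula in |ω|:

F(ω) = \frac{\pi \left(2 \left|{\omega}\right| + 1\right) e^{- 2 \left|{\omega}\right|}}{4}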